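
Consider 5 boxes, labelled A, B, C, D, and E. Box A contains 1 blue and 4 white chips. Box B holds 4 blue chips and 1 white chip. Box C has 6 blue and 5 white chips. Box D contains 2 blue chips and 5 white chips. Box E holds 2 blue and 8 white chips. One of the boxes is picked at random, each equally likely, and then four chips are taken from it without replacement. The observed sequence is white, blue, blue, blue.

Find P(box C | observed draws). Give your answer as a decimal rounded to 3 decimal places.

Compute the likelihood of the observed sequence for each case: P(data | box A) = (4/5)(1/4)(0/3) = 0; P(data | box B) = (1/5)(4/4)(3/3)(2/2) = 0.2; P(data | box C) = (5/11)(6/10)(5/9)(4/8) = 0.075758; P(data | box D) = (5/7)(2/6)(1/5)(0/4) = 0; P(data | box E) = (8/10)(2/9)(1/8)(0/7) = 0.
Weighting by the prior gives 1/5 · 0 = 0, 1/5 · 0.2 = 0.04, 1/5 · 0.075758 = 0.015152, 1/5 · 0 = 0, 1/5 · 0 = 0; these sum to 0.055152.
By Bayes' rule, P(box C | data) = (0.015152) / (0.055152) = 0.27473.

0.275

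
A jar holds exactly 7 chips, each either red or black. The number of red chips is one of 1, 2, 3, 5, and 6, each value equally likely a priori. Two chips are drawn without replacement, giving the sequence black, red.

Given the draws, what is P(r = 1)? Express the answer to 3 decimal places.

The likelihood of the observed sequence under each hypothesis: P(data | r = 1) = (6/7)(1/6) = 1/7; P(data | r = 2) = (5/7)(2/6) = 5/21; P(data | r = 3) = (4/7)(3/6) = 2/7; P(data | r = 5) = (2/7)(5/6) = 5/21; P(data | r = 6) = (1/7)(6/6) = 1/7.
The prior-weighted likelihoods are 1/5 · 1/7 = 1/35, 1/5 · 5/21 = 1/21, 1/5 · 2/7 = 2/35, 1/5 · 5/21 = 1/21, 1/5 · 1/7 = 1/35; these sum to 22/105.
So P(r = 1 | data) = (1/35) / (22/105) = 3/22.

0.136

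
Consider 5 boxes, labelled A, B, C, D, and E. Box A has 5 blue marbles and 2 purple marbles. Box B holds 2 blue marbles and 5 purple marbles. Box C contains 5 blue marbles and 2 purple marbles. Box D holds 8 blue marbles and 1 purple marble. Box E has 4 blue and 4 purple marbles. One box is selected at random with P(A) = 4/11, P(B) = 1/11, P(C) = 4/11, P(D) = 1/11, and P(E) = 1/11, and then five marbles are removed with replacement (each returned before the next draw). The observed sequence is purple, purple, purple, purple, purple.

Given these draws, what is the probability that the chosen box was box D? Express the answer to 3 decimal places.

0.000

The likelihood of the observed sequence under each hypothesis: P(data | box A) = (2/7)(2/7)(2/7)(2/7)(2/7) = 0.001904; P(data | box B) = (5/7)(5/7)(5/7)(5/7)(5/7) = 0.18593; P(data | box C) = (2/7)(2/7)(2/7)(2/7)(2/7) = 0.001904; P(data | box D) = (1/9)(1/9)(1/9)(1/9)(1/9) = 1.6935e-05; P(data | box E) = (4/8)(4/8)(4/8)(4/8)(4/8) = 0.03125.
The prior-weighted likelihoods are 4/11 · 0.001904 = 0.00069235, 1/11 · 0.18593 = 0.016903, 4/11 · 0.001904 = 0.00069235, 1/11 · 1.6935e-05 = 1.5396e-06, 1/11 · 0.03125 = 0.0028409; with total 0.02113.
Hence P(box D | data) = (1.5396e-06) / (0.02113) = 7.286e-05.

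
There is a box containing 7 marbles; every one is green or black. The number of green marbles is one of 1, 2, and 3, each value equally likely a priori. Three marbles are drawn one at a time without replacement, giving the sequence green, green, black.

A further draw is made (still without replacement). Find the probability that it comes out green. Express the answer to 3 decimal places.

Compute the likelihood of the observed sequence for each case: P(data | r = 1) = (1/7)(0/6) = 0; P(data | r = 2) = (2/7)(1/6)(5/5) = 1/21; P(data | r = 3) = (3/7)(2/6)(4/5) = 4/35.
Weighting by the prior gives 1/3 · 0 = 0, 1/3 · 1/21 = 1/63, 1/3 · 4/35 = 4/105; summing to 17/315.
Normalising, the posterior is P(r = 1 | data) = 0, P(r = 2 | data) = 5/17, P(r = 3 | data) = 12/17.
So P(green next | data) = Σ P(green next | H) P(H | data) = (0)(5/17) + (1/4)(12/17) = 3/17.

0.176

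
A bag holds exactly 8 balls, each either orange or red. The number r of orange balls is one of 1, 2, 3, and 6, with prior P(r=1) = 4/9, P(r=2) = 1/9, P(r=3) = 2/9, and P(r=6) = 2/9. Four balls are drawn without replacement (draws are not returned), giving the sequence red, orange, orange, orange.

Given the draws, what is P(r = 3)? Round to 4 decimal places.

For each hypothesis, P(data | H) works out to: P(data | r = 1) = (7/8)(1/7)(0/6) = 0; P(data | r = 2) = (6/8)(2/7)(1/6)(0/5) = 0; P(data | r = 3) = (5/8)(3/7)(2/6)(1/5) = 1/56; P(data | r = 6) = (2/8)(6/7)(5/6)(4/5) = 1/7.
Weighting by the prior gives 4/9 · 0 = 0, 1/9 · 0 = 0, 2/9 · 1/56 = 1/252, 2/9 · 1/7 = 2/63; these sum to 1/28.
Therefore the posterior P(r = 3 | data) = (1/252) / (1/28) = 1/9.

0.1111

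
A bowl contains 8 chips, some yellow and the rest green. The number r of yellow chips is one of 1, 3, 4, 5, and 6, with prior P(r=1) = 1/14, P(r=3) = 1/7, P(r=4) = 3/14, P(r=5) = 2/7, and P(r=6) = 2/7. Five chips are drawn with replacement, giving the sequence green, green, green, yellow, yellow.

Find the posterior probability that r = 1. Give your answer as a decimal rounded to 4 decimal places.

0.0360

The likelihood of the observed sequence under each hypothesis: P(data | r = 1) = (7/8)(7/8)(7/8)(1/8)(1/8) = 0.010468; P(data | r = 3) = (5/8)(5/8)(5/8)(3/8)(3/8) = 0.034332; P(data | r = 4) = (4/8)(4/8)(4/8)(4/8)(4/8) = 0.03125; P(data | r = 5) = (3/8)(3/8)(3/8)(5/8)(5/8) = 0.020599; P(data | r = 6) = (2/8)(2/8)(2/8)(6/8)(6/8) = 0.0087891.
Multiplying each by its prior: 1/14 · 0.010468 = 0.00074768, 1/7 · 0.034332 = 0.0049046, 3/14 · 0.03125 = 0.0066964, 2/7 · 0.020599 = 0.0058855, 2/7 · 0.0087891 = 0.0025112; with total 0.020745.
By Bayes' rule, P(r = 1 | data) = (0.00074768) / (0.020745) = 0.036041.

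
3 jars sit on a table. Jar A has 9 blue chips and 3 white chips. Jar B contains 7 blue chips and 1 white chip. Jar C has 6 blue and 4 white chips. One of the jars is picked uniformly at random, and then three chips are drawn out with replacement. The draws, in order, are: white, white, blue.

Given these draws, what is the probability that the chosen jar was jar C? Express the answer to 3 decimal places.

Compute the likelihood of the observed sequence for each case: P(data | jar A) = (3/12)(3/12)(9/12) = 0.046875; P(data | jar B) = (1/8)(1/8)(7/8) = 0.013672; P(data | jar C) = (4/10)(4/10)(6/10) = 0.096.
The prior-weighted likelihoods are 1/3 · 0.046875 = 0.015625, 1/3 · 0.013672 = 0.0045573, 1/3 · 0.096 = 0.032; with total 0.052182.
Therefore the posterior P(jar C | data) = (0.032) / (0.052182) = 0.61323.

0.613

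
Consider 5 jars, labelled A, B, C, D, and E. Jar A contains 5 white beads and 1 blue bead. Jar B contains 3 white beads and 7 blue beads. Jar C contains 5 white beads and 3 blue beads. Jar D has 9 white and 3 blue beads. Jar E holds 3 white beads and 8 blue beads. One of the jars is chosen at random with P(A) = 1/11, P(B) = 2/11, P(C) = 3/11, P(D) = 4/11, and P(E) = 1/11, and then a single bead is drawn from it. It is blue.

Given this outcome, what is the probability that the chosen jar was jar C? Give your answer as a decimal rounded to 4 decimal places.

The likelihood of this draw under each hypothesis: P(data | jar A) = (1/6) = 0.16667; P(data | jar B) = (7/10) = 0.7; P(data | jar C) = (3/8) = 0.375; P(data | jar D) = (3/12) = 0.25; P(data | jar E) = (8/11) = 0.72727.
Multiplying each by its prior: 1/11 · 0.16667 = 0.015152, 2/11 · 0.7 = 0.12727, 3/11 · 0.375 = 0.10227, 4/11 · 0.25 = 0.090909, 1/11 · 0.72727 = 0.066116; summing to 0.40172.
By Bayes' rule, P(jar C | data) = (0.10227) / (0.40172) = 0.25459.

0.2546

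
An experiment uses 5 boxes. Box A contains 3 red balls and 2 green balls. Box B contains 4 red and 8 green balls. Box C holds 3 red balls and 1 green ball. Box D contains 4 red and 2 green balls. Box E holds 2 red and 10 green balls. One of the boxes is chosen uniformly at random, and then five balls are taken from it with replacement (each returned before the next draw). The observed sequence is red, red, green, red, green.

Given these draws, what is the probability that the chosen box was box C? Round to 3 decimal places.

Under each hypothesis, the probability of the observed sequence is: P(data | box A) = (3/5)(3/5)(2/5)(3/5)(2/5) = 0.03456; P(data | box B) = (4/12)(4/12)(8/12)(4/12)(8/12) = 0.016461; P(data | box C) = (3/4)(3/4)(1/4)(3/4)(1/4) = 0.026367; P(data | box D) = (4/6)(4/6)(2/6)(4/6)(2/6) = 0.032922; P(data | box E) = (2/12)(2/12)(10/12)(2/12)(10/12) = 0.003215.
Weighting by the prior gives 1/5 · 0.03456 = 0.006912, 1/5 · 0.016461 = 0.0032922, 1/5 · 0.026367 = 0.0052734, 1/5 · 0.032922 = 0.0065844, 1/5 · 0.003215 = 0.000643; with total 0.022705.
Therefore the posterior P(box C | data) = (0.0052734) / (0.022705) = 0.23226.

0.232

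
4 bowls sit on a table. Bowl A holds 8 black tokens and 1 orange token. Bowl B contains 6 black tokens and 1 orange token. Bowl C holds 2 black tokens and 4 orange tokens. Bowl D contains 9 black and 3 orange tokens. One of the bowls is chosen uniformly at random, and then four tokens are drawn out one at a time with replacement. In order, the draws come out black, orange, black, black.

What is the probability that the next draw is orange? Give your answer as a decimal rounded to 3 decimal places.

0.216

Under each hypothesis, the probability of the observed sequence is: P(data | bowl A) = (8/9)(1/9)(8/9)(8/9) = 0.078037; P(data | bowl B) = (6/7)(1/7)(6/7)(6/7) = 0.089963; P(data | bowl C) = (2/6)(4/6)(2/6)(2/6) = 0.024691; P(data | bowl D) = (9/12)(3/12)(9/12)(9/12) = 0.10547.
Multiplying each by its prior: 1/4 · 0.078037 = 0.019509, 1/4 · 0.089963 = 0.022491, 1/4 · 0.024691 = 0.0061728, 1/4 · 0.10547 = 0.026367; these sum to 0.07454.
The posterior is then P(bowl A | data) = 0.26173, P(bowl B | data) = 0.30173, P(bowl C | data) = 0.082813, P(bowl D | data) = 0.35373.
Averaging over the posterior, P(orange next | data) = (1/9)(0.26173) + (1/7)(0.30173) + (2/3)(0.082813) + (1/4)(0.35373) = 0.21583.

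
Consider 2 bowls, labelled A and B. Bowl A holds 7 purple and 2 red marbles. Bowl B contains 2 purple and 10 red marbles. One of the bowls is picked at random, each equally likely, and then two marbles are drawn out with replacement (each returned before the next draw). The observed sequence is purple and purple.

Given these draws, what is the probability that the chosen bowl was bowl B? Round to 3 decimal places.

0.044

The likelihood of the observed sequence under each hypothesis: P(data | bowl A) = (7/9)(7/9) = 49/81; P(data | bowl B) = (2/12)(2/12) = 1/36.
Multiplying each by its prior: 1/2 · 49/81 = 49/162, 1/2 · 1/36 = 1/72; summing to 205/648.
Therefore the posterior P(bowl B | data) = (1/72) / (205/648) = 9/205.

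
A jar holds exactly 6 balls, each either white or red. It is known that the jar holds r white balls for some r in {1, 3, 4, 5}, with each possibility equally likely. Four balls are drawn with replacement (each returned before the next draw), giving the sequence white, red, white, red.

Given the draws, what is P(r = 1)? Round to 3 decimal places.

0.128

Compute the likelihood of the observed sequence for each case: P(data | r = 1) = (1/6)(5/6)(1/6)(5/6) = 0.01929; P(data | r = 3) = (3/6)(3/6)(3/6)(3/6) = 0.0625; P(data | r = 4) = (4/6)(2/6)(4/6)(2/6) = 0.049383; P(data | r = 5) = (5/6)(1/6)(5/6)(1/6) = 0.01929.
Weighting by the prior gives 1/4 · 0.01929 = 0.0048225, 1/4 · 0.0625 = 0.015625, 1/4 · 0.049383 = 0.012346, 1/4 · 0.01929 = 0.0048225; summing to 0.037616.
By Bayes' rule, P(r = 1 | data) = (0.0048225) / (0.037616) = 0.12821.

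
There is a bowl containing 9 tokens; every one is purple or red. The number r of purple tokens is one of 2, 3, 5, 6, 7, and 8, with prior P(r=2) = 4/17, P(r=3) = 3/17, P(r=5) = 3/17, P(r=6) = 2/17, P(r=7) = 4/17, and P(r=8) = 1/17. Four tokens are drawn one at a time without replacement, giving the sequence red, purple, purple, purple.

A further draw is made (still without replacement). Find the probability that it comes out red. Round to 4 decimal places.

For each hypothesis, P(data | H) works out to: P(data | r = 2) = (7/9)(2/8)(1/7)(0/6) = 0; P(data | r = 3) = (6/9)(3/8)(2/7)(1/6) = 1/84; P(data | r = 5) = (4/9)(5/8)(4/7)(3/6) = 5/63; P(data | r = 6) = (3/9)(6/8)(5/7)(4/6) = 5/42; P(data | r = 7) = (2/9)(7/8)(6/7)(5/6) = 5/36; P(data | r = 8) = (1/9)(8/8)(7/7)(6/6) = 1/9.
Weighting by the prior gives 4/17 · 0 = 0, 3/17 · 1/84 = 1/476, 3/17 · 5/63 = 5/357, 2/17 · 5/42 = 5/357, 4/17 · 5/36 = 5/153, 1/17 · 1/9 = 1/153; with total 33/476.
Dividing through by the total gives posterior P(r = 2 | data) = 0, P(r = 3 | data) = 1/33, P(r = 5 | data) = 20/99, P(r = 6 | data) = 20/99, P(r = 7 | data) = 140/297, P(r = 8 | data) = 28/297.
The predictive probability is P(red next | data) = (1)(1/33) + (3/5)(20/99) + (2/5)(20/99) + (1/5)(140/297) + (0)(28/297) = 97/297.

0.3266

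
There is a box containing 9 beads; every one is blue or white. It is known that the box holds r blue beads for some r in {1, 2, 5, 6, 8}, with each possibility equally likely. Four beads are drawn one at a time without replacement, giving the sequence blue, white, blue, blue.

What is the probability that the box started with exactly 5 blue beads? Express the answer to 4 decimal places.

0.2564

The likelihood of the observed sequence under each hypothesis: P(data | r = 1) = (1/9)(8/8)(0/7) = 0; P(data | r = 2) = (2/9)(7/8)(1/7)(0/6) = 0; P(data | r = 5) = (5/9)(4/8)(4/7)(3/6) = 5/63; P(data | r = 6) = (6/9)(3/8)(5/7)(4/6) = 5/42; P(data | r = 8) = (8/9)(1/8)(7/7)(6/6) = 1/9.
The prior-weighted likelihoods are 1/5 · 0 = 0, 1/5 · 0 = 0, 1/5 · 5/63 = 1/63, 1/5 · 5/42 = 1/42, 1/5 · 1/9 = 1/45; these sum to 13/210.
By Bayes' rule, P(r = 5 | data) = (1/63) / (13/210) = 10/39.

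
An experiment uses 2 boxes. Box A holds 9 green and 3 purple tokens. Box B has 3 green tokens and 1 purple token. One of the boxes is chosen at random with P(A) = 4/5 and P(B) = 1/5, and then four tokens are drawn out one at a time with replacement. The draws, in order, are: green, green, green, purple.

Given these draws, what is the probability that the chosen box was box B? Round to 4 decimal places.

0.2000

The likelihood of the observed sequence under each hypothesis: P(data | box A) = (9/12)(9/12)(9/12)(3/12) = 0.10547; P(data | box B) = (3/4)(3/4)(3/4)(1/4) = 0.10547.
The prior-weighted likelihoods are 4/5 · 0.10547 = 0.084375, 1/5 · 0.10547 = 0.021094; these sum to 0.10547.
Hence P(box B | data) = (0.021094) / (0.10547) = 0.2.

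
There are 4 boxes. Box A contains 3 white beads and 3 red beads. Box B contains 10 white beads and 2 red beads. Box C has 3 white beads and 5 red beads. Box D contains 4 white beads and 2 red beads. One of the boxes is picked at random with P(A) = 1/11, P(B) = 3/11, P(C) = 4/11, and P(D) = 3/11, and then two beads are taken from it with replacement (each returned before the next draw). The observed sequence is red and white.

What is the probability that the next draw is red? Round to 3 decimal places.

0.442

The likelihood of the observed sequence under each hypothesis: P(data | box A) = (3/6)(3/6) = 1/4; P(data | box B) = (2/12)(10/12) = 5/36; P(data | box C) = (5/8)(3/8) = 15/64; P(data | box D) = (2/6)(4/6) = 2/9.
Multiplying each by its prior: 1/11 · 1/4 = 1/44, 3/11 · 5/36 = 5/132, 4/11 · 15/64 = 15/176, 3/11 · 2/9 = 2/33; summing to 109/528.
The posterior is then P(box A | data) = 12/109, P(box B | data) = 20/109, P(box C | data) = 45/109, P(box D | data) = 32/109.
So P(red next | data) = Σ P(red next | H) P(H | data) = (1/2)(12/109) + (1/6)(20/109) + (5/8)(45/109) + (1/3)(32/109) = 385/872.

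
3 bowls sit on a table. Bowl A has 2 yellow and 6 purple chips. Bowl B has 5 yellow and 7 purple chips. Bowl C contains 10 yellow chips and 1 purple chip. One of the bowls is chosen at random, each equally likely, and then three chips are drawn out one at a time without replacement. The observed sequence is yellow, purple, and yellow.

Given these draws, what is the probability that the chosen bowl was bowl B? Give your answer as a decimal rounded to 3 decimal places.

0.456

The likelihood of the observed sequence under each hypothesis: P(data | bowl A) = (2/8)(6/7)(1/6) = 0.035714; P(data | bowl B) = (5/12)(7/11)(4/10) = 0.10606; P(data | bowl C) = (10/11)(1/10)(9/9) = 0.090909.
Weighting by the prior gives 1/3 · 0.035714 = 0.011905, 1/3 · 0.10606 = 0.035354, 1/3 · 0.090909 = 0.030303; with total 0.077561.
By Bayes' rule, P(bowl B | data) = (0.035354) / (0.077561) = 0.45581.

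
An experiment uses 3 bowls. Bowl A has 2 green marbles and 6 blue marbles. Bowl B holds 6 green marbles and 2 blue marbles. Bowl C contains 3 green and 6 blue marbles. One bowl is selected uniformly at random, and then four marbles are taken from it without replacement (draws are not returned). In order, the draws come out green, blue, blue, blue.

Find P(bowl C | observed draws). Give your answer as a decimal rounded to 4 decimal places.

Compute the likelihood of the observed sequence for each case: P(data | bowl A) = (2/8)(6/7)(5/6)(4/5) = 1/7; P(data | bowl B) = (6/8)(2/7)(1/6)(0/5) = 0; P(data | bowl C) = (3/9)(6/8)(5/7)(4/6) = 5/42.
The prior-weighted likelihoods are 1/3 · 1/7 = 1/21, 1/3 · 0 = 0, 1/3 · 5/42 = 5/126; these sum to 11/126.
So P(bowl C | data) = (5/126) / (11/126) = 5/11.

0.4545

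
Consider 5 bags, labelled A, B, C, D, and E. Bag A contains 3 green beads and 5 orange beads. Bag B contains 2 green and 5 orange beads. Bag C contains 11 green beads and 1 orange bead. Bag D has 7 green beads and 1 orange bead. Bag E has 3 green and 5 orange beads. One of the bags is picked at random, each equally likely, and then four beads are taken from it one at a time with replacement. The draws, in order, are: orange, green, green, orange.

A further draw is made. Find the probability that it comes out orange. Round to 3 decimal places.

The likelihood of the observed sequence under each hypothesis: P(data | bag A) = (5/8)(3/8)(3/8)(5/8) = 0.054932; P(data | bag B) = (5/7)(2/7)(2/7)(5/7) = 0.041649; P(data | bag C) = (1/12)(11/12)(11/12)(1/12) = 0.0058353; P(data | bag D) = (1/8)(7/8)(7/8)(1/8) = 0.011963; P(data | bag E) = (5/8)(3/8)(3/8)(5/8) = 0.054932.
Weighting by the prior gives 1/5 · 0.054932 = 0.010986, 1/5 · 0.041649 = 0.0083299, 1/5 · 0.0058353 = 0.0011671, 1/5 · 0.011963 = 0.0023926, 1/5 · 0.054932 = 0.010986; summing to 0.033862.
The posterior is then P(bag A | data) = 0.32444, P(bag B | data) = 0.24599, P(bag C | data) = 0.034465, P(bag D | data) = 0.070656, P(bag E | data) = 0.32444.
Averaging over the posterior, P(orange next | data) = (5/8)(0.32444) + (5/7)(0.24599) + (1/12)(0.034465) + (1/8)(0.070656) + (5/8)(0.32444) = 0.59297.

0.593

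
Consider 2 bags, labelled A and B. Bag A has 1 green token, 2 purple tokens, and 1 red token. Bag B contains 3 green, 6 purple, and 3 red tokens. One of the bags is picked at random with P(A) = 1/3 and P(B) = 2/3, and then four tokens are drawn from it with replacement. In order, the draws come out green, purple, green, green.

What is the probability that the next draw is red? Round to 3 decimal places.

0.250

Compute the likelihood of the observed sequence for each case: P(data | bag A) = (1/4)(2/4)(1/4)(1/4) = 1/128; P(data | bag B) = (3/12)(6/12)(3/12)(3/12) = 1/128.
Multiplying each by its prior: 1/3 · 1/128 = 1/384, 2/3 · 1/128 = 1/192; with total 1/128.
Normalising, the posterior is P(bag A | data) = 1/3, P(bag B | data) = 2/3.
So P(red next | data) = Σ P(red next | H) P(H | data) = (1/4)(1/3) + (1/4)(2/3) = 1/4.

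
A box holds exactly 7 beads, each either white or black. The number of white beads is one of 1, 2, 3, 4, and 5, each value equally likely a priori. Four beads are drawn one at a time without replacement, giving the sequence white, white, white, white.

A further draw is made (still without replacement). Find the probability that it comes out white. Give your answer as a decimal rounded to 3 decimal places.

For each hypothesis, P(data | H) works out to: P(data | r = 1) = (1/7)(0/6) = 0; P(data | r = 2) = (2/7)(1/6)(0/5) = 0; P(data | r = 3) = (3/7)(2/6)(1/5)(0/4) = 0; P(data | r = 4) = (4/7)(3/6)(2/5)(1/4) = 1/35; P(data | r = 5) = (5/7)(4/6)(3/5)(2/4) = 1/7.
Weighting by the prior gives 1/5 · 0 = 0, 1/5 · 0 = 0, 1/5 · 0 = 0, 1/5 · 1/35 = 1/175, 1/5 · 1/7 = 1/35; summing to 6/175.
Normalising, the posterior is P(r = 1 | data) = 0, P(r = 2 | data) = 0, P(r = 3 | data) = 0, P(r = 4 | data) = 1/6, P(r = 5 | data) = 5/6.
The predictive probability is P(white next | data) = (0)(1/6) + (1/3)(5/6) = 5/18.

0.278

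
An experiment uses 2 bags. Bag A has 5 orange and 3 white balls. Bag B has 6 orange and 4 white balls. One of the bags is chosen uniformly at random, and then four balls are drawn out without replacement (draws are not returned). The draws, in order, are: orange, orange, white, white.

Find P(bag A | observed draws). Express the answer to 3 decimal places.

0.500

For each hypothesis, P(data | H) works out to: P(data | bag A) = (5/8)(4/7)(3/6)(2/5) = 1/14; P(data | bag B) = (6/10)(5/9)(4/8)(3/7) = 1/14.
Weighting by the prior gives 1/2 · 1/14 = 1/28, 1/2 · 1/14 = 1/28; with total 1/14.
Therefore the posterior P(bag A | data) = (1/28) / (1/14) = 1/2.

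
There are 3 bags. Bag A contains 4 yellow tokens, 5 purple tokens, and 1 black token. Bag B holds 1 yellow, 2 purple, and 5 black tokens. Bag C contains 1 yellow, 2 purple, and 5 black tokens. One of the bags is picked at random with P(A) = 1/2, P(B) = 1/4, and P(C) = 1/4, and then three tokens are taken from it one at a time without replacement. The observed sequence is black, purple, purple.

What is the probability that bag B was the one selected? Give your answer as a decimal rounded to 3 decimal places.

0.259

Compute the likelihood of the observed sequence for each case: P(data | bag A) = (1/10)(5/9)(4/8) = 0.027778; P(data | bag B) = (5/8)(2/7)(1/6) = 0.029762; P(data | bag C) = (5/8)(2/7)(1/6) = 0.029762.
Multiplying each by its prior: 1/2 · 0.027778 = 0.013889, 1/4 · 0.029762 = 0.0074405, 1/4 · 0.029762 = 0.0074405; these sum to 0.02877.
So P(bag B | data) = (0.0074405) / (0.02877) = 0.25862.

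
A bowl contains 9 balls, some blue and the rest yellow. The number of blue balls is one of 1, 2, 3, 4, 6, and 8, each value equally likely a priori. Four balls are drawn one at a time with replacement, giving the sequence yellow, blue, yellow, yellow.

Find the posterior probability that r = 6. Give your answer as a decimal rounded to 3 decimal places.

0.064

Under each hypothesis, the probability of the observed sequence is: P(data | r = 1) = (8/9)(1/9)(8/9)(8/9) = 0.078037; P(data | r = 2) = (7/9)(2/9)(7/9)(7/9) = 0.10456; P(data | r = 3) = (6/9)(3/9)(6/9)(6/9) = 0.098765; P(data | r = 4) = (5/9)(4/9)(5/9)(5/9) = 0.076208; P(data | r = 6) = (3/9)(6/9)(3/9)(3/9) = 0.024691; P(data | r = 8) = (1/9)(8/9)(1/9)(1/9) = 0.0012193.
Multiplying each by its prior: 1/6 · 0.078037 = 0.013006, 1/6 · 0.10456 = 0.017426, 1/6 · 0.098765 = 0.016461, 1/6 · 0.076208 = 0.012701, 1/6 · 0.024691 = 0.0041152, 1/6 · 0.0012193 = 0.00020322; with total 0.063913.
Hence P(r = 6 | data) = (0.0041152) / (0.063913) = 0.064388.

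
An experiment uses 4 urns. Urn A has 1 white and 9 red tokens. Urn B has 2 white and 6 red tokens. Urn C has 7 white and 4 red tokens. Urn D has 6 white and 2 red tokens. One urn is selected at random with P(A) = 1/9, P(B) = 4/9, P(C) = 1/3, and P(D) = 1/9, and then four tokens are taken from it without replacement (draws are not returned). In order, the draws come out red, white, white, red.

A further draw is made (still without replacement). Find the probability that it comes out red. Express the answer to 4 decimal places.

0.5343

Under each hypothesis, the probability of the observed sequence is: P(data | urn A) = (9/10)(1/9)(0/8) = 0; P(data | urn B) = (6/8)(2/7)(1/6)(5/5) = 0.035714; P(data | urn C) = (4/11)(7/10)(6/9)(3/8) = 0.063636; P(data | urn D) = (2/8)(6/7)(5/6)(1/5) = 0.035714.
The prior-weighted likelihoods are 1/9 · 0 = 0, 4/9 · 0.035714 = 0.015873, 1/3 · 0.063636 = 0.021212, 1/9 · 0.035714 = 0.0039683; these sum to 0.041053.
The posterior is then P(urn A | data) = 0, P(urn B | data) = 0.38664, P(urn C | data) = 0.5167, P(urn D | data) = 0.096661.
Averaging over the posterior, P(red next | data) = (1)(0.38664) + (2/7)(0.5167) + (0)(0.096661) = 0.53427.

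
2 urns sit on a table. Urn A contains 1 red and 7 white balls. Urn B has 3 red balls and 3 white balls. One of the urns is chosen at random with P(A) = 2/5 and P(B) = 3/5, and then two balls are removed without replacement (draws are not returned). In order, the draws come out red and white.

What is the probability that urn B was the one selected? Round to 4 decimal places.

0.7826

Under each hypothesis, the probability of the observed sequence is: P(data | urn A) = (1/8)(7/7) = 1/8; P(data | urn B) = (3/6)(3/5) = 3/10.
The prior-weighted likelihoods are 2/5 · 1/8 = 1/20, 3/5 · 3/10 = 9/50; these sum to 23/100.
So P(urn B | data) = (9/50) / (23/100) = 18/23.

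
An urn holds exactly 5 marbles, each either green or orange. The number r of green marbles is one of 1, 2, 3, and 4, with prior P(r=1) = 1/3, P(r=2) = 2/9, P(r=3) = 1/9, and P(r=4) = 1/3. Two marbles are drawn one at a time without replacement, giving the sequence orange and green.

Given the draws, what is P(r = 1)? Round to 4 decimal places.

Under each hypothesis, the probability of the observed sequence is: P(data | r = 1) = (4/5)(1/4) = 1/5; P(data | r = 2) = (3/5)(2/4) = 3/10; P(data | r = 3) = (2/5)(3/4) = 3/10; P(data | r = 4) = (1/5)(4/4) = 1/5.
Weighting by the prior gives 1/3 · 1/5 = 1/15, 2/9 · 3/10 = 1/15, 1/9 · 3/10 = 1/30, 1/3 · 1/5 = 1/15; summing to 7/30.
So P(r = 1 | data) = (1/15) / (7/30) = 2/7.

0.2857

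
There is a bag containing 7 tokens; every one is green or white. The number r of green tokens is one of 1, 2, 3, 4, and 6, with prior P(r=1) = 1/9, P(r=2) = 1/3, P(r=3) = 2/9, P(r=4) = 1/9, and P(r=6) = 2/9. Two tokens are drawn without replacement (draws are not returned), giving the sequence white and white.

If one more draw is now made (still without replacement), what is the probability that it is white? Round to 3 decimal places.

The likelihood of the observed sequence under each hypothesis: P(data | r = 1) = (6/7)(5/6) = 5/7; P(data | r = 2) = (5/7)(4/6) = 10/21; P(data | r = 3) = (4/7)(3/6) = 2/7; P(data | r = 4) = (3/7)(2/6) = 1/7; P(data | r = 6) = (1/7)(0/6) = 0.
Multiplying each by its prior: 1/9 · 5/7 = 5/63, 1/3 · 10/21 = 10/63, 2/9 · 2/7 = 4/63, 1/9 · 1/7 = 1/63, 2/9 · 0 = 0; summing to 20/63.
Normalising, the posterior is P(r = 1 | data) = 1/4, P(r = 2 | data) = 1/2, P(r = 3 | data) = 1/5, P(r = 4 | data) = 1/20, P(r = 6 | data) = 0.
Averaging over the posterior, P(white next | data) = (4/5)(1/4) + (3/5)(1/2) + (2/5)(1/5) + (1/5)(1/20) = 59/100.

0.590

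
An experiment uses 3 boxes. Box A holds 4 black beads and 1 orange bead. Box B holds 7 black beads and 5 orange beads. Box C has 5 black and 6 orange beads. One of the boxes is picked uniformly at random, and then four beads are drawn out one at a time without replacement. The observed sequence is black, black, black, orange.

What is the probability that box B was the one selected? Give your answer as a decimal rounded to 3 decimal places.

For each hypothesis, P(data | H) works out to: P(data | box A) = (4/5)(3/4)(2/3)(1/2) = 0.2; P(data | box B) = (7/12)(6/11)(5/10)(5/9) = 0.088384; P(data | box C) = (5/11)(4/10)(3/9)(6/8) = 0.045455.
The prior-weighted likelihoods are 1/3 · 0.2 = 0.066667, 1/3 · 0.088384 = 0.029461, 1/3 · 0.045455 = 0.015152; with total 0.11128.
So P(box B | data) = (0.029461) / (0.11128) = 0.26475.

0.265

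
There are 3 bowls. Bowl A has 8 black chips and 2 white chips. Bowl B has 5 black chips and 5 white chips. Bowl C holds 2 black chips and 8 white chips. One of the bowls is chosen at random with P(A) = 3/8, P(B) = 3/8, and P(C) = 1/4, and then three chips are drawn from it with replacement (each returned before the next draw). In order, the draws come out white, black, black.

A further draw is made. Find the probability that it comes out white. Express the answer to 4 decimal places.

0.3834

For each hypothesis, P(data | H) works out to: P(data | bowl A) = (2/10)(8/10)(8/10) = 0.128; P(data | bowl B) = (5/10)(5/10)(5/10) = 0.125; P(data | bowl C) = (8/10)(2/10)(2/10) = 0.032.
The prior-weighted likelihoods are 3/8 · 0.128 = 0.048, 3/8 · 0.125 = 0.046875, 1/4 · 0.032 = 0.008; with total 0.10287.
Normalising, the posterior is P(bowl A | data) = 0.46659, P(bowl B | data) = 0.45565, P(bowl C | data) = 0.077764.
The predictive probability is P(white next | data) = (1/5)(0.46659) + (1/2)(0.45565) + (4/5)(0.077764) = 0.38335.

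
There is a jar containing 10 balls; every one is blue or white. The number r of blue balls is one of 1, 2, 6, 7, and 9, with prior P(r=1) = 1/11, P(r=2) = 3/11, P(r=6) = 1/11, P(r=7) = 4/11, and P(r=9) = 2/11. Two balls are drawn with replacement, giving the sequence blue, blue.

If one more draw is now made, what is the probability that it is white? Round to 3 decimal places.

Compute the likelihood of the observed sequence for each case: P(data | r = 1) = (1/10)(1/10) = 0.01; P(data | r = 2) = (2/10)(2/10) = 0.04; P(data | r = 6) = (6/10)(6/10) = 0.36; P(data | r = 7) = (7/10)(7/10) = 0.49; P(data | r = 9) = (9/10)(9/10) = 0.81.
Weighting by the prior gives 1/11 · 0.01 = 0.00090909, 3/11 · 0.04 = 0.010909, 1/11 · 0.36 = 0.032727, 4/11 · 0.49 = 0.17818, 2/11 · 0.81 = 0.14727; summing to 0.37.
Normalising, the posterior is P(r = 1 | data) = 0.002457, P(r = 2 | data) = 0.029484, P(r = 6 | data) = 0.088452, P(r = 7 | data) = 0.48157, P(r = 9 | data) = 0.39803.
Averaging over the posterior, P(white next | data) = (9/10)(0.002457) + (4/5)(0.029484) + (2/5)(0.088452) + (3/10)(0.48157) + (1/10)(0.39803) = 0.24545.

0.245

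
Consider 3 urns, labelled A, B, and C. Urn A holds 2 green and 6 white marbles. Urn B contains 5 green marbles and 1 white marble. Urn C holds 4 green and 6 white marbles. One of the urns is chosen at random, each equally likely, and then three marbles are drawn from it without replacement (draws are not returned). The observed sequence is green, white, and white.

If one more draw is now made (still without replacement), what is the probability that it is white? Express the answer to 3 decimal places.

0.690

The likelihood of the observed sequence under each hypothesis: P(data | urn A) = (2/8)(6/7)(5/6) = 5/28; P(data | urn B) = (5/6)(1/5)(0/4) = 0; P(data | urn C) = (4/10)(6/9)(5/8) = 1/6.
The prior-weighted likelihoods are 1/3 · 5/28 = 5/84, 1/3 · 0 = 0, 1/3 · 1/6 = 1/18; these sum to 29/252.
Normalising, the posterior is P(urn A | data) = 15/29, P(urn B | data) = 0, P(urn C | data) = 14/29.
Averaging over the posterior, P(white next | data) = (4/5)(15/29) + (4/7)(14/29) = 20/29.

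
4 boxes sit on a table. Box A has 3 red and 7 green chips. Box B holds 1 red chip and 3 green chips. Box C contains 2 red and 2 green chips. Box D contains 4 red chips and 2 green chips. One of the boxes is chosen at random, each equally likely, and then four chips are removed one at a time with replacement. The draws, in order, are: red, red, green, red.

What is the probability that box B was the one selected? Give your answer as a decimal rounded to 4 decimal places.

0.0611

Under each hypothesis, the probability of the observed sequence is: P(data | box A) = (3/10)(3/10)(7/10)(3/10) = 0.0189; P(data | box B) = (1/4)(1/4)(3/4)(1/4) = 0.011719; P(data | box C) = (2/4)(2/4)(2/4)(2/4) = 0.0625; P(data | box D) = (4/6)(4/6)(2/6)(4/6) = 0.098765.
The prior-weighted likelihoods are 1/4 · 0.0189 = 0.004725, 1/4 · 0.011719 = 0.0029297, 1/4 · 0.0625 = 0.015625, 1/4 · 0.098765 = 0.024691; summing to 0.047971.
So P(box B | data) = (0.0029297) / (0.047971) = 0.061072.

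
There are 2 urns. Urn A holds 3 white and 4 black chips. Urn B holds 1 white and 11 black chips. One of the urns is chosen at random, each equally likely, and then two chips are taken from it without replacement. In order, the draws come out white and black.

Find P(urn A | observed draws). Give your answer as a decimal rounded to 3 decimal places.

The likelihood of the observed sequence under each hypothesis: P(data | urn A) = (3/7)(4/6) = 2/7; P(data | urn B) = (1/12)(11/11) = 1/12.
Multiplying each by its prior: 1/2 · 2/7 = 1/7, 1/2 · 1/12 = 1/24; these sum to 31/168.
Therefore the posterior P(urn A | data) = (1/7) / (31/168) = 24/31.

0.774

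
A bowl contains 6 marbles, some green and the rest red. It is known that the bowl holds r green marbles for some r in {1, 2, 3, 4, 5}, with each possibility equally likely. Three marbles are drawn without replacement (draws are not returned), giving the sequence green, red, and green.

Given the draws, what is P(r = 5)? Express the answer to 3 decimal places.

0.286

For each hypothesis, P(data | H) works out to: P(data | r = 1) = (1/6)(5/5)(0/4) = 0; P(data | r = 2) = (2/6)(4/5)(1/4) = 1/15; P(data | r = 3) = (3/6)(3/5)(2/4) = 3/20; P(data | r = 4) = (4/6)(2/5)(3/4) = 1/5; P(data | r = 5) = (5/6)(1/5)(4/4) = 1/6.
Weighting by the prior gives 1/5 · 0 = 0, 1/5 · 1/15 = 1/75, 1/5 · 3/20 = 3/100, 1/5 · 1/5 = 1/25, 1/5 · 1/6 = 1/30; these sum to 7/60.
Therefore the posterior P(r = 5 | data) = (1/30) / (7/60) = 2/7.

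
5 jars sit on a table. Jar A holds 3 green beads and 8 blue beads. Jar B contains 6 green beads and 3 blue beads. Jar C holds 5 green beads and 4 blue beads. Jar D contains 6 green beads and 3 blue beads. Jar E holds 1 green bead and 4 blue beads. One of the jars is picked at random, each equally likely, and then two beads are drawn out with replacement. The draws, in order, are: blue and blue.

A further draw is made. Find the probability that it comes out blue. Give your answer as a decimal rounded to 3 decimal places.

The likelihood of the observed sequence under each hypothesis: P(data | jar A) = (8/11)(8/11) = 0.52893; P(data | jar B) = (3/9)(3/9) = 0.11111; P(data | jar C) = (4/9)(4/9) = 0.19753; P(data | jar D) = (3/9)(3/9) = 0.11111; P(data | jar E) = (4/5)(4/5) = 0.64.
Weighting by the prior gives 1/5 · 0.52893 = 0.10579, 1/5 · 0.11111 = 0.022222, 1/5 · 0.19753 = 0.039506, 1/5 · 0.11111 = 0.022222, 1/5 · 0.64 = 0.128; these sum to 0.31774.
Dividing through by the total gives posterior P(jar A | data) = 0.33293, P(jar B | data) = 0.069939, P(jar C | data) = 0.12434, P(jar D | data) = 0.069939, P(jar E | data) = 0.40285.
Averaging over the posterior, P(blue next | data) = (8/11)(0.33293) + (1/3)(0.069939) + (4/9)(0.12434) + (1/3)(0.069939) + (4/5)(0.40285) = 0.6663.

0.666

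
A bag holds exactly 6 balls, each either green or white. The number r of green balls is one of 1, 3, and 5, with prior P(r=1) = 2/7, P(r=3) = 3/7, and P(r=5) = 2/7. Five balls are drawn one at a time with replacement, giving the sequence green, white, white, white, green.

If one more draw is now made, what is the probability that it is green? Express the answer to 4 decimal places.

Compute the likelihood of the observed sequence for each case: P(data | r = 1) = (1/6)(5/6)(5/6)(5/6)(1/6) = 0.016075; P(data | r = 3) = (3/6)(3/6)(3/6)(3/6)(3/6) = 0.03125; P(data | r = 5) = (5/6)(1/6)(1/6)(1/6)(5/6) = 0.003215.
Weighting by the prior gives 2/7 · 0.016075 = 0.0045929, 3/7 · 0.03125 = 0.013393, 2/7 · 0.003215 = 0.00091858; these sum to 0.018904.
Normalising, the posterior is P(r = 1 | data) = 0.24295, P(r = 3 | data) = 0.70845, P(r = 5 | data) = 0.048591.
Averaging over the posterior, P(green next | data) = (1/6)(0.24295) + (1/2)(0.70845) + (5/6)(0.048591) = 0.43521.

0.4352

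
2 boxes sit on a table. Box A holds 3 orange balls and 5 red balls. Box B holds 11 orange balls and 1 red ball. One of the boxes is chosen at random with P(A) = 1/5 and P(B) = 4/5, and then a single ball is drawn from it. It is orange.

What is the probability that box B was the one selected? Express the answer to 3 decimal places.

0.907

Compute the likelihood of this draw for each case: P(data | box A) = (3/8) = 3/8; P(data | box B) = (11/12) = 11/12.
The prior-weighted likelihoods are 1/5 · 3/8 = 3/40, 4/5 · 11/12 = 11/15; these sum to 97/120.
Hence P(box B | data) = (11/15) / (97/120) = 88/97.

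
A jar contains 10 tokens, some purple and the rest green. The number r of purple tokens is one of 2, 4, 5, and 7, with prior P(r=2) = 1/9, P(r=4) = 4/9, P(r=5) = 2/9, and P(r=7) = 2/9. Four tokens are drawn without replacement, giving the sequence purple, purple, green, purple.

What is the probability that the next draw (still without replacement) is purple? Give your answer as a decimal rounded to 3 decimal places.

0.466

For each hypothesis, P(data | H) works out to: P(data | r = 2) = (2/10)(1/9)(8/8)(0/7) = 0; P(data | r = 4) = (4/10)(3/9)(6/8)(2/7) = 1/35; P(data | r = 5) = (5/10)(4/9)(5/8)(3/7) = 5/84; P(data | r = 7) = (7/10)(6/9)(3/8)(5/7) = 1/8.
Multiplying each by its prior: 1/9 · 0 = 0, 4/9 · 1/35 = 4/315, 2/9 · 5/84 = 5/378, 2/9 · 1/8 = 1/36; with total 29/540.
Dividing through by the total gives posterior P(r = 2 | data) = 0, P(r = 4 | data) = 48/203, P(r = 5 | data) = 50/203, P(r = 7 | data) = 15/29.
Averaging over the posterior, P(purple next | data) = (1/6)(48/203) + (1/3)(50/203) + (2/3)(15/29) = 284/609.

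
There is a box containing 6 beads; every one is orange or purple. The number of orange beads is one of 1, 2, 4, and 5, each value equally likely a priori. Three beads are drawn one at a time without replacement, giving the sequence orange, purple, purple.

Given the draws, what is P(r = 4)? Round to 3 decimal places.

0.154

For each hypothesis, P(data | H) works out to: P(data | r = 1) = (1/6)(5/5)(4/4) = 1/6; P(data | r = 2) = (2/6)(4/5)(3/4) = 1/5; P(data | r = 4) = (4/6)(2/5)(1/4) = 1/15; P(data | r = 5) = (5/6)(1/5)(0/4) = 0.
The prior-weighted likelihoods are 1/4 · 1/6 = 1/24, 1/4 · 1/5 = 1/20, 1/4 · 1/15 = 1/60, 1/4 · 0 = 0; these sum to 13/120.
Therefore the posterior P(r = 4 | data) = (1/60) / (13/120) = 2/13.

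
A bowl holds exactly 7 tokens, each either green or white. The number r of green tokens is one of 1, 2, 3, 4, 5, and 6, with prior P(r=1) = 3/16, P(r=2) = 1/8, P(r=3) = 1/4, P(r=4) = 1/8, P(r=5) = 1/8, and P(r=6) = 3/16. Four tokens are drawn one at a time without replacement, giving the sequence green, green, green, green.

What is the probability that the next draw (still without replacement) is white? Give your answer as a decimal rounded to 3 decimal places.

Under each hypothesis, the probability of the observed sequence is: P(data | r = 1) = (1/7)(0/6) = 0; P(data | r = 2) = (2/7)(1/6)(0/5) = 0; P(data | r = 3) = (3/7)(2/6)(1/5)(0/4) = 0; P(data | r = 4) = (4/7)(3/6)(2/5)(1/4) = 1/35; P(data | r = 5) = (5/7)(4/6)(3/5)(2/4) = 1/7; P(data | r = 6) = (6/7)(5/6)(4/5)(3/4) = 3/7.
Weighting by the prior gives 3/16 · 0 = 0, 1/8 · 0 = 0, 1/4 · 0 = 0, 1/8 · 1/35 = 1/280, 1/8 · 1/7 = 1/56, 3/16 · 3/7 = 9/112; these sum to 57/560.
Dividing through by the total gives posterior P(r = 1 | data) = 0, P(r = 2 | data) = 0, P(r = 3 | data) = 0, P(r = 4 | data) = 2/57, P(r = 5 | data) = 10/57, P(r = 6 | data) = 15/19.
So P(white next | data) = Σ P(white next | H) P(H | data) = (1)(2/57) + (2/3)(10/57) + (1/3)(15/19) = 71/171.

0.415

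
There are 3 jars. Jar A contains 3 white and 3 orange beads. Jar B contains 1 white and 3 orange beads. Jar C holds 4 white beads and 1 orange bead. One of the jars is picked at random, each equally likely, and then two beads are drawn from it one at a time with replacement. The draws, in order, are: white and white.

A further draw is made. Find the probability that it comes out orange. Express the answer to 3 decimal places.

0.315

Under each hypothesis, the probability of the observed sequence is: P(data | jar A) = (3/6)(3/6) = 1/4; P(data | jar B) = (1/4)(1/4) = 1/16; P(data | jar C) = (4/5)(4/5) = 16/25.
The prior-weighted likelihoods are 1/3 · 1/4 = 1/12, 1/3 · 1/16 = 1/48, 1/3 · 16/25 = 16/75; summing to 127/400.
The posterior is then P(jar A | data) = 0.26247, P(jar B | data) = 0.065617, P(jar C | data) = 0.67192.
Averaging over the posterior, P(orange next | data) = (1/2)(0.26247) + (3/4)(0.065617) + (1/5)(0.67192) = 0.31483.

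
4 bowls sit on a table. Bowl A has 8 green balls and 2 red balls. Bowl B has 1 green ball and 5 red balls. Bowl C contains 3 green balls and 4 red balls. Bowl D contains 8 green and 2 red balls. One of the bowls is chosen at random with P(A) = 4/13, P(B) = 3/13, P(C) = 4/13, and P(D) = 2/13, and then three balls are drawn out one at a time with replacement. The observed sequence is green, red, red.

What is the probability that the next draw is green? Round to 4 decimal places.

The likelihood of the observed sequence under each hypothesis: P(data | bowl A) = (8/10)(2/10)(2/10) = 0.032; P(data | bowl B) = (1/6)(5/6)(5/6) = 0.11574; P(data | bowl C) = (3/7)(4/7)(4/7) = 0.13994; P(data | bowl D) = (8/10)(2/10)(2/10) = 0.032.
Weighting by the prior gives 4/13 · 0.032 = 0.0098462, 3/13 · 0.11574 = 0.026709, 4/13 · 0.13994 = 0.043059, 2/13 · 0.032 = 0.0049231; with total 0.084538.
Normalising, the posterior is P(bowl A | data) = 0.11647, P(bowl B | data) = 0.31595, P(bowl C | data) = 0.50935, P(bowl D | data) = 0.058235.
Averaging over the posterior, P(green next | data) = (4/5)(0.11647) + (1/6)(0.31595) + (3/7)(0.50935) + (4/5)(0.058235) = 0.41071.

0.4107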